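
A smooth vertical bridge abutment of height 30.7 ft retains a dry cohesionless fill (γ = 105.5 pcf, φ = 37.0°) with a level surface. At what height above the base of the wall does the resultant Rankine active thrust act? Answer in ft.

K_a = 0.2486.
The pressure distribution is triangular, so the resultant acts at H/3 above the base = 30.7/3 = 10.23 ft.

10.2 ft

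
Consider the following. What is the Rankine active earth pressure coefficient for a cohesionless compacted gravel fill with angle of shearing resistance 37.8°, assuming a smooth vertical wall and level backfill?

0.240

K_a = tan²(45° − φ/2) = tan²(26.10°) = 0.2400.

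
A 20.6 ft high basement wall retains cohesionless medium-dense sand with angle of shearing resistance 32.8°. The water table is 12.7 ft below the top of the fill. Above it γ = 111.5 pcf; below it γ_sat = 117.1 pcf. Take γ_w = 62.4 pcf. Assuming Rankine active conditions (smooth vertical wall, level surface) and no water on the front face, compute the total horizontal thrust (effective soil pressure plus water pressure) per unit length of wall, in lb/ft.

K_a = tan²(45° − φ/2) = 0.2973.
γ' = 117.1 − 62.4 = 54.70 pcf. Depth below WT = 7.9 ft.
σ'_h at WT = K_a γ d_w = 420.9 psf; at base = 420.9 + K_a γ' × 7.9 = 549.4 psf.
P₁ (0–12.7 ft) = ½×420.9×12.7 = 2673. P₂ (12.7–20.6 ft) = ½(420.9+549.4)×7.9 = 3833.
P_w = ½ γ_w h₂² = 0.5×62.4×7.9² = 1947. Total = 2673+3833+1947 = 8453 lb/ft.

8450 lb/ft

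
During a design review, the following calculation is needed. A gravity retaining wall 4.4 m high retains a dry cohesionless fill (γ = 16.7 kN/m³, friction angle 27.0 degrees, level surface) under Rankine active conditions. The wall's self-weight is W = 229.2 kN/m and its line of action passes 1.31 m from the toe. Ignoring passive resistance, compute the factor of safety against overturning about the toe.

K_a = tan²(45° − 27.0°/2) = 0.3755.
P_a = ½K_aγH² = 0.5×0.3755×16.7×4.4² = 60.71 kN/m, acting at H/3 = 1.467 m above the base.
Overturning moment M_o = P_a × H/3 = 60.71 × 1.467 = 89.04.
Resisting moment M_r = W × 1.31 = 229.2 × 1.31 = 300.3.
FS_overturning = M_r/M_o = 300.3/89.04 = 3.372.

3.37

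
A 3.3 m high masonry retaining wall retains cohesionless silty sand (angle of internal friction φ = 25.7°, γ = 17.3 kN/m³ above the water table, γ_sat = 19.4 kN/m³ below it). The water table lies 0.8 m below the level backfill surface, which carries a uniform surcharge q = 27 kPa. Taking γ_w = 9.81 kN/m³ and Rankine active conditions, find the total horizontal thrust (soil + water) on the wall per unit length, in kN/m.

K_a = tan²(45° − φ/2) = 0.3950.
γ' = 19.4 − 9.81 = 9.590 kN/m³. h₂ = H − d_w = 2.5 m.
σ'_h: at surface K_a·q = 10.67; at WT K_a(q+γd_w) = 16.13; at base K_a(q+γd_w+γ'h₂) = 25.60 kPa.
P₁ = ½(10.67+16.13)×0.8 = 10.72; P₂ = ½(16.13+25.60)×2.5 = 52.17; P_w = ½γ_w h₂² = 30.66.
Total = 10.72+52.17+30.66 = 93.55 kN/m.

93.5 kN/m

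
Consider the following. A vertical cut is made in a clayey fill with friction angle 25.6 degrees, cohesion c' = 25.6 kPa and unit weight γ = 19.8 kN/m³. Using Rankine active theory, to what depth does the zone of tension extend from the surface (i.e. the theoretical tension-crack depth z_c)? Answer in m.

K_a = tan²(45° − 25.6°/2) = 0.3966; √K_a = 0.6297.
The active pressure is zero where K_a γ z = 2c√K_a, so z_c = 2c/(γ√K_a) = 2×25.6/(19.8×0.6297) = 4.106 m.

4.11 m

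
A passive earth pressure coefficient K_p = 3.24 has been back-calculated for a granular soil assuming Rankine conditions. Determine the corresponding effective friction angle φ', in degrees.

31.9°

K_p = (1+sin φ)/(1−sin φ) ⇒ sin φ = (K_p − 1)/(K_p + 1) = 0.5283.
φ = arcsin(0.5283) = 31.89°.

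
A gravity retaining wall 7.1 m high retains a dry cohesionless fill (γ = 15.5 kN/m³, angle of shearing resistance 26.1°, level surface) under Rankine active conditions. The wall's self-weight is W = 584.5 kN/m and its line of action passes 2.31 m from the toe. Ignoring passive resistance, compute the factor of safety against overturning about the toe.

K_a = tan²(45° − 26.1°/2) = 0.3889.
P_a = ½K_aγH² = 0.5×0.3889×15.5×7.1² = 152.0 kN/m, acting at H/3 = 2.367 m above the base.
Overturning moment M_o = P_a × H/3 = 152.0 × 2.367 = 359.6.
Resisting moment M_r = W × 2.31 = 584.5 × 2.31 = 1350.
FS_overturning = M_r/M_o = 1350/359.6 = 3.754.

3.75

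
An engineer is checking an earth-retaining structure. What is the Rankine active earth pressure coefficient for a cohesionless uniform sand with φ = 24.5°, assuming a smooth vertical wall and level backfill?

0.414

K_a = tan²(45° − φ/2) = tan²(32.75°) = 0.4137.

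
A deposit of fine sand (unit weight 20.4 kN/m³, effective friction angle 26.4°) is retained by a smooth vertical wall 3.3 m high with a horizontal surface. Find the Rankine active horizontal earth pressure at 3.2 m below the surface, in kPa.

25.1 kPa

K_a = (1 − sin φ)/(1 + sin φ) = 0.3844.
σ_h = K_a γ z = 0.3844 × 20.4 × 3.2 = 25.10 kPa.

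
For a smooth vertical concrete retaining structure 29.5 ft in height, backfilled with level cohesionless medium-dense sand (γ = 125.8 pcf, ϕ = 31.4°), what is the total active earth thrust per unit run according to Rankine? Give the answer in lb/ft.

17200 lb/ft

K_a = tan²(45° − φ/2) = 0.3149.
P_a = ½ K_a γ H² = 0.5 × 0.3149 × 125.8 × 29.5² = 17240 lb/ft.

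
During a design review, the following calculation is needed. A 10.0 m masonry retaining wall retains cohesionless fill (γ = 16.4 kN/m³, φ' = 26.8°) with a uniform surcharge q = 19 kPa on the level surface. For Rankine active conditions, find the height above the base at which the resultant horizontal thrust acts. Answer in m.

K_a = 0.3785.
Triangular part P₁ = ½K_aγH² = 310.4 at H/3 = 3.333 m; rectangular part P₂ = K_a q H = 71.91 at H/2 = 5.000 m.
ȳ = (P₁·3.333 + P₂·5.000)/(P₁+P₂) = 3.647 m.

3.65 m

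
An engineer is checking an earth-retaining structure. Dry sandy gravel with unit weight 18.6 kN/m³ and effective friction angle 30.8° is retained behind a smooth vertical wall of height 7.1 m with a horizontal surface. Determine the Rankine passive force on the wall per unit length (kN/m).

K_p = tan²(45° + φ/2) = 3.099.
P_p = ½ K_p γ H² = 0.5 × 3.099 × 18.6 × 7.1² = 1453 kN/m.

1450 kN/m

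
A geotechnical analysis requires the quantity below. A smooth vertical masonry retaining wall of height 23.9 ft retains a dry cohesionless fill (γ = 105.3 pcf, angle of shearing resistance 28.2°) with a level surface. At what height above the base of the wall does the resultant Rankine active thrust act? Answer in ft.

7.97 ft

K_a = 0.3582.
The pressure distribution is triangular, so the resultant acts at H/3 above the base = 23.9/3 = 7.967 ft.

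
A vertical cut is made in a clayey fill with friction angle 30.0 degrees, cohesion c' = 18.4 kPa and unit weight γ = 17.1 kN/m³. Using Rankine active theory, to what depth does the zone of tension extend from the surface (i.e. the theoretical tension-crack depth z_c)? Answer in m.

3.73 m

K_a = tan²(45° − 30.0°/2) = 0.3333; √K_a = 0.5774.
The active pressure is zero where K_a γ z = 2c√K_a, so z_c = 2c/(γ√K_a) = 2×18.4/(17.1×0.5774) = 3.727 m.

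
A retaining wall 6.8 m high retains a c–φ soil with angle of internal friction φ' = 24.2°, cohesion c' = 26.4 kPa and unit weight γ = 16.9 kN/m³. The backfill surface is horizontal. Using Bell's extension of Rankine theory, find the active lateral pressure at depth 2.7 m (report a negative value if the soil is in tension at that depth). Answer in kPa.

K_a = (1 − sin φ)/(1 + sin φ) = 0.4185.
σ_a = K_a γ z − 2c√K_a = 0.4185×16.9×2.7 − 2×26.4×0.6469 = -15.06 kPa.

-15.1 kPa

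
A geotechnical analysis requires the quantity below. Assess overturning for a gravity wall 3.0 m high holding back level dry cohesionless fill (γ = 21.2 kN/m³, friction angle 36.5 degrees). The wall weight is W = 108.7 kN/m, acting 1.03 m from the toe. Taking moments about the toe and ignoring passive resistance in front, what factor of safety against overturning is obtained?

4.62

K_a = tan²(45° − 36.5°/2) = 0.2541.
P_a = ½K_aγH² = 0.5×0.2541×21.2×3.0² = 24.24 kN/m, acting at H/3 = 1.000 m above the base.
Overturning moment M_o = P_a × H/3 = 24.24 × 1.000 = 24.24.
Resisting moment M_r = W × 1.03 = 108.7 × 1.03 = 112.0.
FS_overturning = M_r/M_o = 112.0/24.24 = 4.619.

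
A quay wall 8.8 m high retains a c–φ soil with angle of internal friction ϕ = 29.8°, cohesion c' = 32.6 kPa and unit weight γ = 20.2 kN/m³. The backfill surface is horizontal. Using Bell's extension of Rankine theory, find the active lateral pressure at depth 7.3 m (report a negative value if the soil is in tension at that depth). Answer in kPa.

11.8 kPa

K_a = (1 − sin φ)/(1 + sin φ) = 0.3360.
σ_a = K_a γ z − 2c√K_a = 0.3360×20.2×7.3 − 2×32.6×0.5797 = 11.76 kPa.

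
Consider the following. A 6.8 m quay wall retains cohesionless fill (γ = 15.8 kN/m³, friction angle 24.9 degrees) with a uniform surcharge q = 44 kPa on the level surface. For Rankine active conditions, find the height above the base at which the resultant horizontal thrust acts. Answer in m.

2.78 m

K_a = 0.4074.
Triangular part P₁ = ½K_aγH² = 148.8 at H/3 = 2.267 m; rectangular part P₂ = K_a q H = 121.9 at H/2 = 3.400 m.
ȳ = (P₁·2.267 + P₂·3.400)/(P₁+P₂) = 2.777 m.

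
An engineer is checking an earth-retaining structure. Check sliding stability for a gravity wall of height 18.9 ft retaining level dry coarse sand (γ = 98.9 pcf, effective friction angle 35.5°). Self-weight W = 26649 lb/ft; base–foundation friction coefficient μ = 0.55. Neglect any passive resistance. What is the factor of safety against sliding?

3.13

K_a = tan²(45° − 35.5°/2) = 0.2653.
P_a = ½K_aγH² = 0.5×0.2653×98.9×18.9² = 4686 lb/ft, acting at H/3 = 6.300 ft above the base.
FS_sliding = μW / P_a = 0.55×26649 / 4686 = 3.128.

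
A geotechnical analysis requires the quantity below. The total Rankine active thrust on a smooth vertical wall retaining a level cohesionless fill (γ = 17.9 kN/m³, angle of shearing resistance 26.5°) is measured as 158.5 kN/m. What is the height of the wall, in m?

6.80 m

K_a = 0.3829. P_a = ½ K_a γ H² ⇒ H = √(2P_a/(K_a γ)).
H = √(2×158.5/(0.3829×17.9)) = 6.800 m.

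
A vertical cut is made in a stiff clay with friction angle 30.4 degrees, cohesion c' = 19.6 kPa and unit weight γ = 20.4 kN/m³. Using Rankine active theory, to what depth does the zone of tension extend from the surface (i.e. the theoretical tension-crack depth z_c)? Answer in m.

K_a = tan²(45° − 30.4°/2) = 0.3280; √K_a = 0.5727.
The active pressure is zero where K_a γ z = 2c√K_a, so z_c = 2c/(γ√K_a) = 2×19.6/(20.4×0.5727) = 3.355 m.

3.36 m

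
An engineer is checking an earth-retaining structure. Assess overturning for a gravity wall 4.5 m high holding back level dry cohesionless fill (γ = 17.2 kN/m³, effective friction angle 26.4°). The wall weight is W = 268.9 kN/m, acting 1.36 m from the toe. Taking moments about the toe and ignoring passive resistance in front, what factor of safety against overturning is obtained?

3.64

K_a = tan²(45° − 26.4°/2) = 0.3844.
P_a = ½K_aγH² = 0.5×0.3844×17.2×4.5² = 66.95 kN/m, acting at H/3 = 1.500 m above the base.
Overturning moment M_o = P_a × H/3 = 66.95 × 1.500 = 100.4.
Resisting moment M_r = W × 1.36 = 268.9 × 1.36 = 365.7.
FS_overturning = M_r/M_o = 365.7/100.4 = 3.642.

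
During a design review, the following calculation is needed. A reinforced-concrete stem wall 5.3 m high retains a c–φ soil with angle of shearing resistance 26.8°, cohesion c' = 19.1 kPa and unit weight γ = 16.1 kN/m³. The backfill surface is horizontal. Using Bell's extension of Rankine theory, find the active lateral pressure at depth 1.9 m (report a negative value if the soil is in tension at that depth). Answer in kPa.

K_a = (1 − sin φ)/(1 + sin φ) = 0.3785.
σ_a = K_a γ z − 2c√K_a = 0.3785×16.1×1.9 − 2×19.1×0.6152 = -11.92 kPa.

-11.9 kPa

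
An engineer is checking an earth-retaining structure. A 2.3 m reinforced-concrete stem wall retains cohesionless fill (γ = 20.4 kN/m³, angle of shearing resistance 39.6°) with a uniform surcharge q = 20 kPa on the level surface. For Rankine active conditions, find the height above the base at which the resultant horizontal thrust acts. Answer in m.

0.943 m

K_a = 0.2214.
Triangular part P₁ = ½K_aγH² = 11.95 at H/3 = 0.7667 m; rectangular part P₂ = K_a q H = 10.19 at H/2 = 1.150 m.
ȳ = (P₁·0.7667 + P₂·1.150)/(P₁+P₂) = 0.9431 m.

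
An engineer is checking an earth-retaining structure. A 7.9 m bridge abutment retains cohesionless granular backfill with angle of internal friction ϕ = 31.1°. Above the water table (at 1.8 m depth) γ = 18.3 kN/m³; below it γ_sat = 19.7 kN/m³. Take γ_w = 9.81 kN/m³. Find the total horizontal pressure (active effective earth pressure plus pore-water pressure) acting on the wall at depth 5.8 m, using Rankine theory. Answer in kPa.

K_a = (1 − sin φ)/(1 + sin φ) = 0.3188.
γ' = 19.7 − 9.81 = 9.890 kN/m³.
Effective vertical stress at 5.8 m: σ'_v = 18.3×1.8 + 9.890×4.00 = 72.50 kPa.
σ'_h = K_a σ'_v = 0.3188 × 72.50 = 23.11 kPa; u = γ_w × 4.00 = 39.24 kPa.
Total σ_h = 23.11 + 39.24 = 62.35 kPa.

62.4 kPa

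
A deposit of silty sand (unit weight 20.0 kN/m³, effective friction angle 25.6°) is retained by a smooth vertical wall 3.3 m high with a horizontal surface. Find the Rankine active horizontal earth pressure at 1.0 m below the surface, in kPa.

K_a = (1 − sin φ)/(1 + sin φ) = 0.3966.
σ_h = K_a γ z = 0.3966 × 20.0 × 1.0 = 7.931 kPa.

7.93 kPa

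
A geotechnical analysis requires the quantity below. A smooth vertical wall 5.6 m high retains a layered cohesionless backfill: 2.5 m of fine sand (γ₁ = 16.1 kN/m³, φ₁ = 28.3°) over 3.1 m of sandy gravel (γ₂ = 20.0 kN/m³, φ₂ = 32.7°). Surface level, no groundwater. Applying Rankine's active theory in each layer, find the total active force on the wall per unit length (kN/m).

83.9 kN/m

K_a1 = tan²(45°−28.3°/2) = 0.3568; K_a2 = tan²(45°−32.7°/2) = 0.2985.
Layer 1: σ at base = K_a1 γ₁ h₁ = 14.36 kPa; P₁ = ½×14.36×2.5 = 17.95.
Layer 2: σ_v at top = γ₁h₁ = 40.25; σ_h top = K_a2×40.25 = 12.01; σ_h base = K_a2×(40.25+20.0×3.1) = 30.52.
P₂ = ½(12.01+30.52)×3.1 = 65.93. Total P_a = 17.95+65.93 = 83.88 kN/m.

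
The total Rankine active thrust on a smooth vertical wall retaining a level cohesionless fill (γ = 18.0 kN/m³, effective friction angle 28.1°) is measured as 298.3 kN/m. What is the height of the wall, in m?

9.60 m

K_a = 0.3596. P_a = ½ K_a γ H² ⇒ H = √(2P_a/(K_a γ)).
H = √(2×298.3/(0.3596×18.0)) = 9.600 m.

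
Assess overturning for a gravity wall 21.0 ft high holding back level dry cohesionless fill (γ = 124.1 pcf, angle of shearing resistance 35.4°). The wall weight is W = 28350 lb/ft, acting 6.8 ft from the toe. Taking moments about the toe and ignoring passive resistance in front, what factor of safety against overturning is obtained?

3.78

K_a = tan²(45° − 35.4°/2) = 0.2664.
P_a = ½K_aγH² = 0.5×0.2664×124.1×21.0² = 7290 lb/ft, acting at H/3 = 7.000 ft above the base.
Overturning moment M_o = P_a × H/3 = 7290 × 7.000 = 51030.
Resisting moment M_r = W × 6.8 = 28350 × 6.8 = 192800.
FS_overturning = M_r/M_o = 192800/51030 = 3.778.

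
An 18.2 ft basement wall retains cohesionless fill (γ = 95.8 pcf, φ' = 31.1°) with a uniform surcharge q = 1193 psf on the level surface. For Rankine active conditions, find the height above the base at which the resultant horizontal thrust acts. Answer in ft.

7.82 ft

K_a = 0.3188.
Triangular part P₁ = ½K_aγH² = 5058 at H/3 = 6.067 ft; rectangular part P₂ = K_a q H = 6922 at H/2 = 9.100 ft.
ȳ = (P₁·6.067 + P₂·9.100)/(P₁+P₂) = 7.819 ft.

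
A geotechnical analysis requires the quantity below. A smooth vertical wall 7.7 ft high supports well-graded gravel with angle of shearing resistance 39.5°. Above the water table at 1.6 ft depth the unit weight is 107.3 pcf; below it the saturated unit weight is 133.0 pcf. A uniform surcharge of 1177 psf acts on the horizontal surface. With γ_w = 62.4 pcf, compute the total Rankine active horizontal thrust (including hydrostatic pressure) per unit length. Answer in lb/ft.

K_a = tan²(45° − φ/2) = 0.2224.
γ' = 133.0 − 62.4 = 70.60 pcf. h₂ = H − d_w = 6.1 ft.
σ'_h: at surface K_a·q = 261.8; at WT K_a(q+γd_w) = 300.0; at base K_a(q+γd_w+γ'h₂) = 395.8 psf.
P₁ = ½(261.8+300.0)×1.6 = 449.4; P₂ = ½(300.0+395.8)×6.1 = 2122; P_w = ½γ_w h₂² = 1161.
Total = 449.4+2122+1161 = 3733 lb/ft.

3730 lb/ft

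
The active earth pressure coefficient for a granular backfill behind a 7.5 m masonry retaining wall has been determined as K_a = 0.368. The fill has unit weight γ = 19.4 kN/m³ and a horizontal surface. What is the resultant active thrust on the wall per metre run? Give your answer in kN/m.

201 kN/m

P = ½ K_a γ H² = 0.5 × 0.368 × 19.4 × 7.5² = 200.8 kN/m.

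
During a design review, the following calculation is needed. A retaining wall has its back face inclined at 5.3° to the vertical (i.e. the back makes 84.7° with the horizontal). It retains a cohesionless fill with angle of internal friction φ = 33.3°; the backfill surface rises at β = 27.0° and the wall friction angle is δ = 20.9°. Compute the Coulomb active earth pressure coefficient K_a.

0.498

K_a = sin²(α+φ) / [sin²α · sin(α−δ) · (1 + √{sin(φ+δ)sin(φ−β) / (sin(α−δ)sin(α+β))})²].
With α = 84.7°, φ = 33.3°, δ = 20.9°, β = 27.0°: K_a = 0.4979.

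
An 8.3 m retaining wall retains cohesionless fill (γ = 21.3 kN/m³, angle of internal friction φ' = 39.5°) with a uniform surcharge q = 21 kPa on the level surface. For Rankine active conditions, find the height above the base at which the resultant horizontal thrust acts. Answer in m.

3.03 m

K_a = 0.2224.
Triangular part P₁ = ½K_aγH² = 163.2 at H/3 = 2.767 m; rectangular part P₂ = K_a q H = 38.77 at H/2 = 4.150 m.
ȳ = (P₁·2.767 + P₂·4.150)/(P₁+P₂) = 3.032 m.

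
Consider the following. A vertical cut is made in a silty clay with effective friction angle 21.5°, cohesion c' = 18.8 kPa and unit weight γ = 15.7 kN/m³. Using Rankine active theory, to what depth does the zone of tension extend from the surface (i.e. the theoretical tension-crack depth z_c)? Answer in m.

K_a = tan²(45° − 21.5°/2) = 0.4636; √K_a = 0.6809.
The active pressure is zero where K_a γ z = 2c√K_a, so z_c = 2c/(γ√K_a) = 2×18.8/(15.7×0.6809) = 3.517 m.

3.52 m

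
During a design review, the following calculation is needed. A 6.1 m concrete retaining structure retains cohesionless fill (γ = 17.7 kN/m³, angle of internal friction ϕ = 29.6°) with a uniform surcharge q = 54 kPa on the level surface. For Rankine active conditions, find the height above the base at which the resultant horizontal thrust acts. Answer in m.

2.54 m

K_a = 0.3387.
Triangular part P₁ = ½K_aγH² = 111.6 at H/3 = 2.033 m; rectangular part P₂ = K_a q H = 111.6 at H/2 = 3.050 m.
ȳ = (P₁·2.033 + P₂·3.050)/(P₁+P₂) = 2.542 m.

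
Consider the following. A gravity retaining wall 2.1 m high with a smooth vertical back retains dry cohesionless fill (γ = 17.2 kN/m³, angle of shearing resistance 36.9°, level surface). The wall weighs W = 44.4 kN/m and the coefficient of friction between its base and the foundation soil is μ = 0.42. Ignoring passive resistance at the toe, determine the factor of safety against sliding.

1.97

K_a = tan²(45° − 36.9°/2) = 0.2497.
P_a = ½K_aγH² = 0.5×0.2497×17.2×2.1² = 9.469 kN/m, acting at H/3 = 0.7000 m above the base.
FS_sliding = μW / P_a = 0.42×44.4 / 9.469 = 1.969.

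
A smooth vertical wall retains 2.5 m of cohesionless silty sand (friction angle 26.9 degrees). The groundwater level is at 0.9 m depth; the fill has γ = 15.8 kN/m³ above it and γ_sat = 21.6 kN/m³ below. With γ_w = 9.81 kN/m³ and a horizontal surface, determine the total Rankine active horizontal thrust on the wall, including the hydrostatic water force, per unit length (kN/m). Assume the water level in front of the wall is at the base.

K_a = tan²(45° − φ/2) = 0.3770.
γ' = 21.6 − 9.81 = 11.79 kN/m³. Depth below WT = 1.6 m.
σ'_h at WT = K_a γ d_w = 5.361 kPa; at base = 5.361 + K_a γ' × 1.6 = 12.47 kPa.
P₁ (0–0.9 m) = ½×5.361×0.9 = 2.412. P₂ (0.9–2.5 m) = ½(5.361+12.47)×1.6 = 14.27.
P_w = ½ γ_w h₂² = 0.5×9.81×1.6² = 12.56. Total = 2.412+14.27+12.56 = 29.24 kN/m.

29.2 kN/m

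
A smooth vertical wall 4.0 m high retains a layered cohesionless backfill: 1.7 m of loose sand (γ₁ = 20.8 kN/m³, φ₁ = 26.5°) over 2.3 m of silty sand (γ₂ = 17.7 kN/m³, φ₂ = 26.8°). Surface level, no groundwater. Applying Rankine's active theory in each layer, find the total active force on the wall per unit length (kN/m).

K_a1 = tan²(45°−26.5°/2) = 0.3829; K_a2 = tan²(45°−26.8°/2) = 0.3785.
Layer 1: σ at base = K_a1 γ₁ h₁ = 13.54 kPa; P₁ = ½×13.54×1.7 = 11.51.
Layer 2: σ_v at top = γ₁h₁ = 35.36; σ_h top = K_a2×35.36 = 13.38; σ_h base = K_a2×(35.36+17.7×2.3) = 28.79.
P₂ = ½(13.38+28.79)×2.3 = 48.50. Total P_a = 11.51+48.50 = 60.01 kN/m.

60.0 kN/m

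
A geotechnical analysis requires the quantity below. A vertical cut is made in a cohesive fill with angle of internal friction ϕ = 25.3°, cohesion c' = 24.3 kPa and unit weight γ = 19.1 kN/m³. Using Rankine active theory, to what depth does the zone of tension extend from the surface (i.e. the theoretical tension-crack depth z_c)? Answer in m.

4.02 m

K_a = tan²(45° − 25.3°/2) = 0.4012; √K_a = 0.6334.
The active pressure is zero where K_a γ z = 2c√K_a, so z_c = 2c/(γ√K_a) = 2×24.3/(19.1×0.6334) = 4.017 m.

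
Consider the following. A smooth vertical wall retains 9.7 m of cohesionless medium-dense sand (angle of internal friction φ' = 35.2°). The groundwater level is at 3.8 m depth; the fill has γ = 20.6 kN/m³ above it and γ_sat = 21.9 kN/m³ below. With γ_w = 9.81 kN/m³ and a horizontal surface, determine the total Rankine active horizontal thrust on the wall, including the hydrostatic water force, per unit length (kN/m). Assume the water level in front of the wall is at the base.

K_a = tan²(45° − φ/2) = 0.2687.
γ' = 21.9 − 9.81 = 12.09 kN/m³. Depth below WT = 5.9 m.
σ'_h at WT = K_a γ d_w = 21.03 kPa; at base = 21.03 + K_a γ' × 5.9 = 40.20 kPa.
P₁ (0–3.8 m) = ½×21.03×3.8 = 39.96. P₂ (3.8–9.7 m) = ½(21.03+40.20)×5.9 = 180.6.
P_w = ½ γ_w h₂² = 0.5×9.81×5.9² = 170.7. Total = 39.96+180.6+170.7 = 391.3 kN/m.

391 kN/m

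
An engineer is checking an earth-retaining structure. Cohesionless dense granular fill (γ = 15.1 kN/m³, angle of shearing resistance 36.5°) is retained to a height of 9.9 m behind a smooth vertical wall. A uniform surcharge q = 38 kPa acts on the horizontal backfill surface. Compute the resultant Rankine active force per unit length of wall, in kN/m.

K_a = tan²(45° − φ/2) = 0.2541.
Soil triangle: ½ K_a γ H² = 0.5×0.2541×15.1×9.9² = 188.0 kN/m.
Surcharge rectangle: K_a q H = 0.2541×38×9.9 = 95.58 kN/m.
Total = 188.0 + 95.58 = 283.6 kN/m.

284 kN/m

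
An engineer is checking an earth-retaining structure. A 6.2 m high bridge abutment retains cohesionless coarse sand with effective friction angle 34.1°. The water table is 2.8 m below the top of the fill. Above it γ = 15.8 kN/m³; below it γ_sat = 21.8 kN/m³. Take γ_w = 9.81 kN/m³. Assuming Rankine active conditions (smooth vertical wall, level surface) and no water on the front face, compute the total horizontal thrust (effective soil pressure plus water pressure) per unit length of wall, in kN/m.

K_a = tan²(45° − φ/2) = 0.2815.
γ' = 21.8 − 9.81 = 11.99 kN/m³. Depth below WT = 3.4 m.
σ'_h at WT = K_a γ d_w = 12.45 kPa; at base = 12.45 + K_a γ' × 3.4 = 23.93 kPa.
P₁ (0–2.8 m) = ½×12.45×2.8 = 17.44. P₂ (2.8–6.2 m) = ½(12.45+23.93)×3.4 = 61.86.
P_w = ½ γ_w h₂² = 0.5×9.81×3.4² = 56.70. Total = 17.44+61.86+56.70 = 136.0 kN/m.

136 kN/m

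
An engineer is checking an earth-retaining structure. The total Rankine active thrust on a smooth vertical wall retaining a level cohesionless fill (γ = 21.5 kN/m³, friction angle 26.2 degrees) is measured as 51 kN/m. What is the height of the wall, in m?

K_a = 0.3874. P_a = ½ K_a γ H² ⇒ H = √(2P_a/(K_a γ)).
H = √(2×51/(0.3874×21.5)) = 3.499 m.

3.50 m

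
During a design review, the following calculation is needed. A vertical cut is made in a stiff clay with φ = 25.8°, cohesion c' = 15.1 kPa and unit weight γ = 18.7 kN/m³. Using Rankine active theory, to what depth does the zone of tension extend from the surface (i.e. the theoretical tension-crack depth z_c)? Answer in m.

K_a = tan²(45° − 25.8°/2) = 0.3935; √K_a = 0.6273.
The active pressure is zero where K_a γ z = 2c√K_a, so z_c = 2c/(γ√K_a) = 2×15.1/(18.7×0.6273) = 2.574 m.

2.57 m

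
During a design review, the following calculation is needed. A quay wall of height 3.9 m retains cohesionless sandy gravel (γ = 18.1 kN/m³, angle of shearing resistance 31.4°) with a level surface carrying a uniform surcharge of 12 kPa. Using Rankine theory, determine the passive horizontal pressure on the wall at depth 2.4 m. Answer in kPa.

176 kPa

K_p = (1 + sin φ)/(1 − sin φ) = 3.175.
σ_v = γz + q = 18.1 × 2.4 + 12 = 55.44 kPa.
σ_h = K_p σ_v = 3.175 × 55.44 = 176.0 kPa.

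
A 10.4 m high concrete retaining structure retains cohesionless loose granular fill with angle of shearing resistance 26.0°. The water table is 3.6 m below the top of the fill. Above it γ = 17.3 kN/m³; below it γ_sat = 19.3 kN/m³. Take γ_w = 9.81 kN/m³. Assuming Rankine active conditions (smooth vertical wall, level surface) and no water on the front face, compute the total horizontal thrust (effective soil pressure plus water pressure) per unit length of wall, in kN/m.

K_a = tan²(45° − φ/2) = 0.3905.
γ' = 19.3 − 9.81 = 9.490 kN/m³. Depth below WT = 6.8 m.
σ'_h at WT = K_a γ d_w = 24.32 kPa; at base = 24.32 + K_a γ' × 6.8 = 49.52 kPa.
P₁ (0–3.6 m) = ½×24.32×3.6 = 43.77. P₂ (3.6–10.4 m) = ½(24.32+49.52)×6.8 = 251.0.
P_w = ½ γ_w h₂² = 0.5×9.81×6.8² = 226.8. Total = 43.77+251.0+226.8 = 521.6 kN/m.

522 kN/m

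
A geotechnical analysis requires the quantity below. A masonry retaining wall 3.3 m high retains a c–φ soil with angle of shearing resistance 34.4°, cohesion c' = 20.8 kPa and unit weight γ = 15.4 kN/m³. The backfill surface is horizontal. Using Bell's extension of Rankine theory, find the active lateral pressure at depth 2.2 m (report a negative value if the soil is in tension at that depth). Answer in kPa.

-12.5 kPa

K_a = (1 − sin φ)/(1 + sin φ) = 0.2780.
σ_a = K_a γ z − 2c√K_a = 0.2780×15.4×2.2 − 2×20.8×0.5272 = -12.52 kPa.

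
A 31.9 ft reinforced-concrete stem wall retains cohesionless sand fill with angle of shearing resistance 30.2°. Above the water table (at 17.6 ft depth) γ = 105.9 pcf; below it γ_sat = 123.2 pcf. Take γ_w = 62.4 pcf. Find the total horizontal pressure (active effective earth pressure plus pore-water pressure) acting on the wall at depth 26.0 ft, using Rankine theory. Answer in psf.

1310 psf

K_a = (1 − sin φ)/(1 + sin φ) = 0.3307.
γ' = 123.2 − 62.4 = 60.80 pcf.
Effective vertical stress at 26.0 ft: σ'_v = 105.9×17.6 + 60.80×8.40 = 2375 psf.
σ'_h = K_a σ'_v = 0.3307 × 2375 = 785.2 psf; u = γ_w × 8.40 = 524.2 psf.
Total σ_h = 785.2 + 524.2 = 1309 psf.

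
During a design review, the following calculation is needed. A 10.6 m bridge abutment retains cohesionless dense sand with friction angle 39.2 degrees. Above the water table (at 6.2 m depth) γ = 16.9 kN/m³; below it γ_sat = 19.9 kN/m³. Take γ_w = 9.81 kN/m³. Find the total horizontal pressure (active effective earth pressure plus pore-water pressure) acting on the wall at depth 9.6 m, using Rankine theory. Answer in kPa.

64.7 kPa

K_a = (1 − sin φ)/(1 + sin φ) = 0.2255.
γ' = 19.9 − 9.81 = 10.09 kN/m³.
Effective vertical stress at 9.6 m: σ'_v = 16.9×6.2 + 10.09×3.40 = 139.1 kPa.
σ'_h = K_a σ'_v = 0.2255 × 139.1 = 31.36 kPa; u = γ_w × 3.40 = 33.35 kPa.
Total σ_h = 31.36 + 33.35 = 64.71 kPa.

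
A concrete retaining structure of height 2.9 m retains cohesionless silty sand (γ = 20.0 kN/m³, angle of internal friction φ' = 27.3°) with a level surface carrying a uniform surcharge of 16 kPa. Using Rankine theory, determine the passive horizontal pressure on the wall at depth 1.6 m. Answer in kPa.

K_p = (1 + sin φ)/(1 − sin φ) = 2.694.
σ_v = γz + q = 20.0 × 1.6 + 16 = 48.00 kPa.
σ_h = K_p σ_v = 2.694 × 48.00 = 129.3 kPa.

129 kPa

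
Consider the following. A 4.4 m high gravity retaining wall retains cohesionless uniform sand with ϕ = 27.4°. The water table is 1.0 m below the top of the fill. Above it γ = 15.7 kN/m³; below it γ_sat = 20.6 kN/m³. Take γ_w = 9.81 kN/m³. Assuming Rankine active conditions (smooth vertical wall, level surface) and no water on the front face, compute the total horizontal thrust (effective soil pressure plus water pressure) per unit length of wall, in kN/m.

102 kN/m

K_a = tan²(45° − φ/2) = 0.3697.
γ' = 20.6 − 9.81 = 10.79 kN/m³. Depth below WT = 3.4 m.
σ'_h at WT = K_a γ d_w = 5.804 kPa; at base = 5.804 + K_a γ' × 3.4 = 19.37 kPa.
P₁ (0–1.0 m) = ½×5.804×1.0 = 2.902. P₂ (1.0–4.4 m) = ½(5.804+19.37)×3.4 = 42.79.
P_w = ½ γ_w h₂² = 0.5×9.81×3.4² = 56.70. Total = 2.902+42.79+56.70 = 102.4 kN/m.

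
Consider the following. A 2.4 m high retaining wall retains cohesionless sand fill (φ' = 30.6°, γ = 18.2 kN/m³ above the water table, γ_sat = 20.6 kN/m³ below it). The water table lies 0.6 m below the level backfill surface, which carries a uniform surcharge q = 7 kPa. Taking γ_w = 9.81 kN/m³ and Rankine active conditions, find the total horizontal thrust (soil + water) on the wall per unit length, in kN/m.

34.5 kN/m

K_a = tan²(45° − φ/2) = 0.3253.
γ' = 20.6 − 9.81 = 10.79 kN/m³. h₂ = H − d_w = 1.8 m.
σ'_h: at surface K_a·q = 2.277; at WT K_a(q+γd_w) = 5.830; at base K_a(q+γd_w+γ'h₂) = 12.15 kPa.
P₁ = ½(2.277+5.830)×0.6 = 2.432; P₂ = ½(5.830+12.15)×1.8 = 16.18; P_w = ½γ_w h₂² = 15.89.
Total = 2.432+16.18+15.89 = 34.51 kN/m.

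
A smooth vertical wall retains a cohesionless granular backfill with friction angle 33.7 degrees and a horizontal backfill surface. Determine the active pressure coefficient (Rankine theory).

0.286

K_a = (1 − sin φ)/(1 + sin φ) = (1 − sin 33.7°)/(1 + sin 33.7°) = 0.2863.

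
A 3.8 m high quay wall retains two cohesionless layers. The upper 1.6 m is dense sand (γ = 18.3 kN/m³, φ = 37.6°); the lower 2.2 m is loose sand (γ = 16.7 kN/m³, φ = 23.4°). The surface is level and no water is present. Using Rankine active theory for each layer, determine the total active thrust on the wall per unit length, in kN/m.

50.9 kN/m

K_a1 = tan²(45°−37.6°/2) = 0.2421; K_a2 = tan²(45°−23.4°/2) = 0.4315.
Layer 1: σ at base = K_a1 γ₁ h₁ = 7.089 kPa; P₁ = ½×7.089×1.6 = 5.672.
Layer 2: σ_v at top = γ₁h₁ = 29.28; σ_h top = K_a2×29.28 = 12.63; σ_h base = K_a2×(29.28+16.7×2.2) = 28.49.
P₂ = ½(12.63+28.49)×2.2 = 45.23. Total P_a = 5.672+45.23 = 50.90 kN/m.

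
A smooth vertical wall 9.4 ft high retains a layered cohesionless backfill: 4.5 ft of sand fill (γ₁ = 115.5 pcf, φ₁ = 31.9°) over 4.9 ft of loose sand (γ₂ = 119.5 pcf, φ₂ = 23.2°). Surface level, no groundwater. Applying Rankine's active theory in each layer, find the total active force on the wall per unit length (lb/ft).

2090 lb/ft

K_a1 = tan²(45°−31.9°/2) = 0.3085; K_a2 = tan²(45°−23.2°/2) = 0.4348.
Layer 1: σ at base = K_a1 γ₁ h₁ = 160.4 psf; P₁ = ½×160.4×4.5 = 360.8.
Layer 2: σ_v at top = γ₁h₁ = 519.8; σ_h top = K_a2×519.8 = 226.0; σ_h base = K_a2×(519.8+119.5×4.9) = 480.6.
P₂ = ½(226.0+480.6)×4.9 = 1731. Total P_a = 360.8+1731 = 2092 lb/ft.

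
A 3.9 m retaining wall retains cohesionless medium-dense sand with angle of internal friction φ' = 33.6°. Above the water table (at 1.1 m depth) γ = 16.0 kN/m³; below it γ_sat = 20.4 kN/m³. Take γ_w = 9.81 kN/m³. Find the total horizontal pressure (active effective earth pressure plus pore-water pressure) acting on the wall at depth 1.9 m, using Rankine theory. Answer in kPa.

K_a = (1 − sin φ)/(1 + sin φ) = 0.2875.
γ' = 20.4 − 9.81 = 10.59 kN/m³.
Effective vertical stress at 1.9 m: σ'_v = 16.0×1.1 + 10.59×0.800 = 26.07 kPa.
σ'_h = K_a σ'_v = 0.2875 × 26.07 = 7.496 kPa; u = γ_w × 0.800 = 7.848 kPa.
Total σ_h = 7.496 + 7.848 = 15.34 kPa.

15.3 kPa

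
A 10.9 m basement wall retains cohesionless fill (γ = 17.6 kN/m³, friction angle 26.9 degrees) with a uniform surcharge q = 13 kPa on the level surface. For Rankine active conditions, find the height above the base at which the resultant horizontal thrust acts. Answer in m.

K_a = 0.3770.
Triangular part P₁ = ½K_aγH² = 394.2 at H/3 = 3.633 m; rectangular part P₂ = K_a q H = 53.42 at H/2 = 5.450 m.
ȳ = (P₁·3.633 + P₂·5.450)/(P₁+P₂) = 3.850 m.

3.85 m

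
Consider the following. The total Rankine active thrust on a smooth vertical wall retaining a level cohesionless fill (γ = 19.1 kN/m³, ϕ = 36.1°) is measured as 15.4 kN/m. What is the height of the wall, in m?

2.50 m

K_a = 0.2585. P_a = ½ K_a γ H² ⇒ H = √(2P_a/(K_a γ)).
H = √(2×15.4/(0.2585×19.1)) = 2.498 m.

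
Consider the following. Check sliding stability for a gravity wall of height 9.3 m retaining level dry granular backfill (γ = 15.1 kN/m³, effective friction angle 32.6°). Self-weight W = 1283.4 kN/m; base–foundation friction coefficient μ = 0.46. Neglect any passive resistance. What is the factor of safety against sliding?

K_a = tan²(45° − 32.6°/2) = 0.2997.
P_a = ½K_aγH² = 0.5×0.2997×15.1×9.3² = 195.7 kN/m, acting at H/3 = 3.100 m above the base.
FS_sliding = μW / P_a = 0.46×1283.4 / 195.7 = 3.016.

3.02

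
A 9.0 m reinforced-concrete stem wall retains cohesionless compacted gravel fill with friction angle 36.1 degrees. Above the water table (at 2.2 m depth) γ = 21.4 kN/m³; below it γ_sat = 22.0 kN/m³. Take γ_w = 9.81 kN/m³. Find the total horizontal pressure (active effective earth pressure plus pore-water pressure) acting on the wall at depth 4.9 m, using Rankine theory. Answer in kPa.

K_a = (1 − sin φ)/(1 + sin φ) = 0.2585.
γ' = 22.0 − 9.81 = 12.19 kN/m³.
Effective vertical stress at 4.9 m: σ'_v = 21.4×2.2 + 12.19×2.70 = 79.99 kPa.
σ'_h = K_a σ'_v = 0.2585 × 79.99 = 20.68 kPa; u = γ_w × 2.70 = 26.49 kPa.
Total σ_h = 20.68 + 26.49 = 47.17 kPa.

47.2 kPa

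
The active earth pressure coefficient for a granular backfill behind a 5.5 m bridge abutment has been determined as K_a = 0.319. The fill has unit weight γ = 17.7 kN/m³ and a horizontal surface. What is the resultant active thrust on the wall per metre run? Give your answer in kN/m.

P = ½ K_a γ H² = 0.5 × 0.319 × 17.7 × 5.5² = 85.40 kN/m.

85.4 kN/m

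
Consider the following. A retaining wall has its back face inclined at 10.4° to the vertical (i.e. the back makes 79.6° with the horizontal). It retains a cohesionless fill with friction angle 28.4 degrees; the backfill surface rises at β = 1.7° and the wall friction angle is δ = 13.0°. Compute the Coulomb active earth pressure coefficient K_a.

K_a = sin²(α+φ) / [sin²α · sin(α−δ) · (1 + √{sin(φ+δ)sin(φ−β) / (sin(α−δ)sin(α+β))})²].
With α = 79.6°, φ = 28.4°, δ = 13.0°, β = 1.7°: K_a = 0.4121.

0.412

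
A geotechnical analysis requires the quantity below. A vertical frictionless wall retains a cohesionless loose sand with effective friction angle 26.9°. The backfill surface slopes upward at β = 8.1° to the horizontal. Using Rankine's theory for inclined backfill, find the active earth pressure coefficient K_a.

0.391

K_a = cos β · (cos β − √(cos²β − cos²φ)) / (cos β + √(cos²β − cos²φ)).
cos β = 0.9900, cos φ = 0.8918, √(cos²β − cos²φ) = 0.4299.
K_a = 0.9900 × (0.9900 − 0.4299)/(0.9900 + 0.4299) = 0.3905.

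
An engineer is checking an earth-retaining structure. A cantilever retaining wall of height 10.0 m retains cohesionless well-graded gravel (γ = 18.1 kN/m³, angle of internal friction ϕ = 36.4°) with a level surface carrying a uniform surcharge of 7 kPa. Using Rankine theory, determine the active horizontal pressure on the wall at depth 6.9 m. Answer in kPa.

K_a = (1 − sin φ)/(1 + sin φ) = 0.2552.
σ_v = γz + q = 18.1 × 6.9 + 7 = 131.9 kPa.
σ_h = K_a σ_v = 0.2552 × 131.9 = 33.65 kPa.

33.7 kPa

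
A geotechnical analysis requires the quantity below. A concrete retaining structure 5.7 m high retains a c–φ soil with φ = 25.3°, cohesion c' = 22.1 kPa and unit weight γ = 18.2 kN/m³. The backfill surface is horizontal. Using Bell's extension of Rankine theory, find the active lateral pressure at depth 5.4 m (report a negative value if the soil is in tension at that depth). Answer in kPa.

11.4 kPa

K_a = (1 − sin φ)/(1 + sin φ) = 0.4012.
σ_a = K_a γ z − 2c√K_a = 0.4012×18.2×5.4 − 2×22.1×0.6334 = 11.43 kPa.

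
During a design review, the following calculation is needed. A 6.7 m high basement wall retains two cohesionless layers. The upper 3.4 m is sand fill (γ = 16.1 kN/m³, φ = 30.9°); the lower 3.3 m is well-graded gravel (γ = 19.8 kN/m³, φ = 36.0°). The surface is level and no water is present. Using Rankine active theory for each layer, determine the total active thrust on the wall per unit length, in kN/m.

K_a1 = tan²(45°−30.9°/2) = 0.3214; K_a2 = tan²(45°−36.0°/2) = 0.2596.
Layer 1: σ at base = K_a1 γ₁ h₁ = 17.59 kPa; P₁ = ½×17.59×3.4 = 29.91.
Layer 2: σ_v at top = γ₁h₁ = 54.74; σ_h top = K_a2×54.74 = 14.21; σ_h base = K_a2×(54.74+19.8×3.3) = 31.17.
P₂ = ½(14.21+31.17)×3.3 = 74.89. Total P_a = 29.91+74.89 = 104.8 kN/m.

105 kN/m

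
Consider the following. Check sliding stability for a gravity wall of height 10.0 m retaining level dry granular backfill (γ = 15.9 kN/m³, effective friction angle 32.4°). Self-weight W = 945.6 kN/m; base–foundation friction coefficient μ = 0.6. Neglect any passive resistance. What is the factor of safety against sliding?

K_a = tan²(45° − 32.4°/2) = 0.3022.
P_a = ½K_aγH² = 0.5×0.3022×15.9×10.0² = 240.3 kN/m, acting at H/3 = 3.333 m above the base.
FS_sliding = μW / P_a = 0.6×945.6 / 240.3 = 2.361.

2.36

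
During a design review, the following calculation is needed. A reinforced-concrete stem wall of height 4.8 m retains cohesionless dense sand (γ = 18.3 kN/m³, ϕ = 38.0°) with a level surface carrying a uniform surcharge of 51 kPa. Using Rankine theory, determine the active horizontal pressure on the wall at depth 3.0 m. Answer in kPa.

K_a = (1 − sin φ)/(1 + sin φ) = 0.2379.
σ_v = γz + q = 18.3 × 3.0 + 51 = 105.9 kPa.
σ_h = K_a σ_v = 0.2379 × 105.9 = 25.19 kPa.

25.2 kPa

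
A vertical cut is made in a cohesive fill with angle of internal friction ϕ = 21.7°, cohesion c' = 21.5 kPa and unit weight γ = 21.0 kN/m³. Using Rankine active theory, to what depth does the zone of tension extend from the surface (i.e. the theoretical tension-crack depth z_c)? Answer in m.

K_a = tan²(45° − 21.7°/2) = 0.4601; √K_a = 0.6783.
The active pressure is zero where K_a γ z = 2c√K_a, so z_c = 2c/(γ√K_a) = 2×21.5/(21.0×0.6783) = 3.019 m.

3.02 m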